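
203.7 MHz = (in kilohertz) 2.037e+05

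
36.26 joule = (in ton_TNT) 8.666e-09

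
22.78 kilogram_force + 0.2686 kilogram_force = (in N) 226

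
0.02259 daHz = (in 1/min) 13.55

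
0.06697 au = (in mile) 6.225e+06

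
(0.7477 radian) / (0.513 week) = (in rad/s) 2.41e-06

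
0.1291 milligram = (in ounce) 4.554e-06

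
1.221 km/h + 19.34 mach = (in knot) 1.28e+04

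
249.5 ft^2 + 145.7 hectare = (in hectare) 145.7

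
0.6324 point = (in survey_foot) 0.0007319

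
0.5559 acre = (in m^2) 2250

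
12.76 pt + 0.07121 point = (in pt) 12.83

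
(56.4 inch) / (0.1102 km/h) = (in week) 7.738e-05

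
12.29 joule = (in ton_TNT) 2.937e-09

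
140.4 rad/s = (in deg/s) 8044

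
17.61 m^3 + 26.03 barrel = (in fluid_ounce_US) 7.354e+05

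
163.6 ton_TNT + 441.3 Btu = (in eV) 4.272e+30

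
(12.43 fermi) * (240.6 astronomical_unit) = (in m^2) 0.4474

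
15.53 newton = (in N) 15.53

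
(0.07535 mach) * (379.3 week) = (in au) 0.03934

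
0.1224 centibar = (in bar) 0.001224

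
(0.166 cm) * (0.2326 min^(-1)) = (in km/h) 2.317e-05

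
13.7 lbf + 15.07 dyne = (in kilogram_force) 6.214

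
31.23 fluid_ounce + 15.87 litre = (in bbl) 0.1056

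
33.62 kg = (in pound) 74.12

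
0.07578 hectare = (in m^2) 757.8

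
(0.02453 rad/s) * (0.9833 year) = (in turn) 1.211e+05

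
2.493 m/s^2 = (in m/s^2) 2.493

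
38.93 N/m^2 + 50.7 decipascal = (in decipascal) 440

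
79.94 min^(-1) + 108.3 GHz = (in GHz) 108.3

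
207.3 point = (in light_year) 7.73e-18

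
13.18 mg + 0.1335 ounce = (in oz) 0.134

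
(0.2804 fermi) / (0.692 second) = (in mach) 1.19e-18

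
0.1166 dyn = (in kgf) 1.189e-07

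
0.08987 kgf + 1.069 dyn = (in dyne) 8.813e+04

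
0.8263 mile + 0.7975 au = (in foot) 3.914e+11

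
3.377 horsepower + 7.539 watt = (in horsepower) 3.387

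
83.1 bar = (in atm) 82.01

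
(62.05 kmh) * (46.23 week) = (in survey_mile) 2.995e+05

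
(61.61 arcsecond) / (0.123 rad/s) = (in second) 0.002428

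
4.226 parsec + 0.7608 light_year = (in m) 1.376e+17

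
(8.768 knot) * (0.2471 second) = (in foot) 3.657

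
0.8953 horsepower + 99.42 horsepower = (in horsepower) 100.3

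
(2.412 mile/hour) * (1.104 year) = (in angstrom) 3.754e+17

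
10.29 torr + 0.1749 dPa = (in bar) 0.01372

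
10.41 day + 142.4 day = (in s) 1.32e+07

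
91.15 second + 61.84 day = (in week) 8.834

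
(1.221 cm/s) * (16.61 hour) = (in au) 4.88e-09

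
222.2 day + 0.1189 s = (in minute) 3.2e+05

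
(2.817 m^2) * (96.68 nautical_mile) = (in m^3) 5.044e+05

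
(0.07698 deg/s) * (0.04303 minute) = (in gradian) 0.2208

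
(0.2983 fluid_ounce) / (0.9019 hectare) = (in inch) 3.851e-08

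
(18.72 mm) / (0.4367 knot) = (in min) 0.001389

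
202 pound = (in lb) 202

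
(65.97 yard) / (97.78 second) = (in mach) 0.001812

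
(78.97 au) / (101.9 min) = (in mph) 4.322e+09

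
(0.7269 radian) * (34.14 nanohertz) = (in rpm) 2.37e-07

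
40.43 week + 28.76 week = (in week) 69.19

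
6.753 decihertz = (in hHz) 0.006753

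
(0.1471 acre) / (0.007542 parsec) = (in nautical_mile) 1.381e-15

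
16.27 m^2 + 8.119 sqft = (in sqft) 183.2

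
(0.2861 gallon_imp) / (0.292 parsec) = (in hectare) 1.444e-23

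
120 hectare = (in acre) 296.5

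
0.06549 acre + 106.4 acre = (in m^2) 4.309e+05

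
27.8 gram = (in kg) 0.0278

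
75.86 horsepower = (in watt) 5.657e+04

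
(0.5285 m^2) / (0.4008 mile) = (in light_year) 8.661e-20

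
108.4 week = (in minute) 1.093e+06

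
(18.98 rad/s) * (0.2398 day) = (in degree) 2.253e+07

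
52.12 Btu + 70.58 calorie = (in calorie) 1.321e+04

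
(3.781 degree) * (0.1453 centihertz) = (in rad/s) 9.588e-05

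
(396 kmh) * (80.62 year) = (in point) 7.928e+14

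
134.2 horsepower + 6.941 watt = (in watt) 1.001e+05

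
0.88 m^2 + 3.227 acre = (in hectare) 1.306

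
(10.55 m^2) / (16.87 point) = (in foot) 5816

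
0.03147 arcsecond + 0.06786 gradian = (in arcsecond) 219.9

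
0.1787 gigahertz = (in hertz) 1.787e+08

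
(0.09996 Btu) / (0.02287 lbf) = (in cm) 1.037e+05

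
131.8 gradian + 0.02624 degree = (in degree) 118.6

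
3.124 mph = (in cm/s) 139.7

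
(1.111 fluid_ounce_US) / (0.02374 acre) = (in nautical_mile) 1.847e-10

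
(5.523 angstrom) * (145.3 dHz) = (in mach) 2.357e-11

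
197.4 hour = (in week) 1.175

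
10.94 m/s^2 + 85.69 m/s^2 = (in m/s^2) 96.63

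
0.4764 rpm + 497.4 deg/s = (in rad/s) 8.731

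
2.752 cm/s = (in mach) 8.082e-05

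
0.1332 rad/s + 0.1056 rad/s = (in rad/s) 0.2388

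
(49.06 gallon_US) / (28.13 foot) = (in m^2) 0.02166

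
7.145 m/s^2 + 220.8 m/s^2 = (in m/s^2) 227.9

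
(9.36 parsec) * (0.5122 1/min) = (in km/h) 8.876e+15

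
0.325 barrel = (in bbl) 0.325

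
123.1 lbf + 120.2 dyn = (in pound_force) 123.1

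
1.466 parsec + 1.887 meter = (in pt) 1.282e+20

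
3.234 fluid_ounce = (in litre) 0.09564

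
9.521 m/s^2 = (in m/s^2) 9.521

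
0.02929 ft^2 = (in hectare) 2.721e-07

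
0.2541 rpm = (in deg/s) 1.525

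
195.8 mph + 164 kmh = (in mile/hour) 297.7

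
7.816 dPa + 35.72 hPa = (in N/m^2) 3573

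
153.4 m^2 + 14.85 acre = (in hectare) 6.025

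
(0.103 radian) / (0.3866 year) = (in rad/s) 8.448e-09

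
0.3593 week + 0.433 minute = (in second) 2.173e+05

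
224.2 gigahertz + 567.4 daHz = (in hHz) 2.242e+09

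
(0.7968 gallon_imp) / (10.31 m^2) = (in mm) 0.3513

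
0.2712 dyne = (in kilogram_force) 2.765e-07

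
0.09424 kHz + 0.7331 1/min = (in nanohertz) 9.425e+10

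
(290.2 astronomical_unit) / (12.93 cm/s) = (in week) 5.552e+08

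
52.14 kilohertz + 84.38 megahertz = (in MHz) 84.43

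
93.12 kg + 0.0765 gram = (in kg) 93.12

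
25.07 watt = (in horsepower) 0.03362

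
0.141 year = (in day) 51.47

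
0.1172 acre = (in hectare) 0.04743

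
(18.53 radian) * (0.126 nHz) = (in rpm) 2.23e-08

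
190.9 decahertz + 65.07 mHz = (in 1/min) 1.145e+05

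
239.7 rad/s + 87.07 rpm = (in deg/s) 1.426e+04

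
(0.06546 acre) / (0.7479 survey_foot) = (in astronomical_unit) 7.768e-09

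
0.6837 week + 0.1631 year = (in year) 0.1762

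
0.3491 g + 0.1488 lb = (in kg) 0.06784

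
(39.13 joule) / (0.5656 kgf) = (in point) 2e+04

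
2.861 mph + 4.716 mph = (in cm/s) 338.7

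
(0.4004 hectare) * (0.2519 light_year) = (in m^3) 9.542e+18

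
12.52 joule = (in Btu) 0.01187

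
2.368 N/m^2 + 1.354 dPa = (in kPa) 0.002503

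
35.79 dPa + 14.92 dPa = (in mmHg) 0.03804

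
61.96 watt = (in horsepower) 0.08309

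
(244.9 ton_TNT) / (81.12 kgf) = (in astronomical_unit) 0.00861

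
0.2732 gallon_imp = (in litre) 1.242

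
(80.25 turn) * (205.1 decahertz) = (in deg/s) 5.925e+07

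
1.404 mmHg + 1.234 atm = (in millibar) 1252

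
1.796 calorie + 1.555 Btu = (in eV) 1.029e+22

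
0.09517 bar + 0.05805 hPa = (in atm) 0.09398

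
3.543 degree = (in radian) 0.06184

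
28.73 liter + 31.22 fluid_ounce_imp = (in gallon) 7.824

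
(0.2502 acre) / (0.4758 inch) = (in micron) 8.378e+10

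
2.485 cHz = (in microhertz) 2.485e+04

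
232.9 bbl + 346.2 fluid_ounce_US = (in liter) 3.704e+04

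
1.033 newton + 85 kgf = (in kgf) 85.11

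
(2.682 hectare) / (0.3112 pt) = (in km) 2.443e+05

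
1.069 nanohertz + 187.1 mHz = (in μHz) 1.871e+05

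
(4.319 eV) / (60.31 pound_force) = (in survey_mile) 1.603e-24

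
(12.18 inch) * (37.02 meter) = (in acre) 0.00283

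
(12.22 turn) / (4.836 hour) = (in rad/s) 0.00441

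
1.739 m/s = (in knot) 3.38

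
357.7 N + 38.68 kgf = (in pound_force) 165.7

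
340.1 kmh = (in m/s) 94.47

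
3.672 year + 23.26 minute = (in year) 3.672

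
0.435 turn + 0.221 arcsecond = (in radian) 2.733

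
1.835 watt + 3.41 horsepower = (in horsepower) 3.412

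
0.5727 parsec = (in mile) 1.098e+13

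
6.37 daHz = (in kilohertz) 0.0637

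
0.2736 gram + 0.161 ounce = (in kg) 0.004838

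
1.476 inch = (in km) 3.749e-05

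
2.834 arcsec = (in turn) 2.187e-06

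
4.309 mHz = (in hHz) 4.309e-05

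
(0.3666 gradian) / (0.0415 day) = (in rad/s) 1.606e-06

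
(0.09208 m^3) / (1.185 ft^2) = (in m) 0.8364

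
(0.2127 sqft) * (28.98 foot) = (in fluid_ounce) 5902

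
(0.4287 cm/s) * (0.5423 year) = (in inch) 2.886e+06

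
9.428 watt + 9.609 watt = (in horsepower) 0.02553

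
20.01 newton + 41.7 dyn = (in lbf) 4.499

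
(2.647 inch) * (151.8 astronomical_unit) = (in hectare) 1.527e+08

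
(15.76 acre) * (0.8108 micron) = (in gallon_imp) 11.37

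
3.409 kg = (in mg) 3.409e+06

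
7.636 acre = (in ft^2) 3.326e+05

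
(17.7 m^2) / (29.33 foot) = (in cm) 198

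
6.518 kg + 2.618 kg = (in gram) 9136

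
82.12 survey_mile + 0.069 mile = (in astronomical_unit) 8.842e-07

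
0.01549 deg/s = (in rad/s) 0.0002704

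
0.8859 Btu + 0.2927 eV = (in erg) 9.347e+09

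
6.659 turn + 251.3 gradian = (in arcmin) 1.574e+05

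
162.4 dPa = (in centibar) 0.01624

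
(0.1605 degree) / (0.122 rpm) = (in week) 3.625e-07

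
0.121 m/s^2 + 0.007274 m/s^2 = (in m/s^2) 0.1283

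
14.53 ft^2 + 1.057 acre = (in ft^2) 4.606e+04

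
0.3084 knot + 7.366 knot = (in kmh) 14.21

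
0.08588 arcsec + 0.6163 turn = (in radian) 3.872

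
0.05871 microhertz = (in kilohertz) 5.871e-11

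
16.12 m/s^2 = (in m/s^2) 16.12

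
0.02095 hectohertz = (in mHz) 2095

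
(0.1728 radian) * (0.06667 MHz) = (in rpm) 1.1e+05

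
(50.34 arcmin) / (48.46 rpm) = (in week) 4.771e-09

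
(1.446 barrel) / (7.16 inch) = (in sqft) 13.61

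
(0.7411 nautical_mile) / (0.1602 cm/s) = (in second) 8.568e+05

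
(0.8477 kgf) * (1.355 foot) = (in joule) 3.433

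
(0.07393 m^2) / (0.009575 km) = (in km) 7.721e-06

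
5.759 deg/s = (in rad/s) 0.1005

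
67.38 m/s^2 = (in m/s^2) 67.38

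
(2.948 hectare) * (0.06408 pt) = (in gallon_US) 176.1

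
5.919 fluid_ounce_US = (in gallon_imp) 0.0385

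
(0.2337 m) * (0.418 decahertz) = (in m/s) 0.9769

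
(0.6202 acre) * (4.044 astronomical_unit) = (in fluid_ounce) 5.134e+19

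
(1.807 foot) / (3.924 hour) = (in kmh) 0.0001404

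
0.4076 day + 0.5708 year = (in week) 29.82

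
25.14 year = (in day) 9176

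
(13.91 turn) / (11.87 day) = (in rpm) 0.0008138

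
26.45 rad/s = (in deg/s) 1515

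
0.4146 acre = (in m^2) 1678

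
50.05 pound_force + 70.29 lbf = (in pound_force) 120.3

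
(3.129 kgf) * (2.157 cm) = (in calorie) 0.1582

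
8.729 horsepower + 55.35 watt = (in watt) 6565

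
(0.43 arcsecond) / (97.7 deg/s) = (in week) 2.021e-12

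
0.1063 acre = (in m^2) 430.2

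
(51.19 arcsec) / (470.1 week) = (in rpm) 8.335e-12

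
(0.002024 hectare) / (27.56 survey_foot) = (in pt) 6830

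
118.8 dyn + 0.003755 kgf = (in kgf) 0.003876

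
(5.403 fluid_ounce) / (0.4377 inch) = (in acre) 3.551e-06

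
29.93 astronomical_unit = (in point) 1.269e+16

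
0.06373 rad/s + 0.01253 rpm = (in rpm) 0.6211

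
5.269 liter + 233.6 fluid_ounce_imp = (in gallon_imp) 2.619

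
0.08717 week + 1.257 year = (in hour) 1.103e+04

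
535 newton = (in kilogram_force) 54.55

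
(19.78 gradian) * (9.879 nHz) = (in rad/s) 3.069e-09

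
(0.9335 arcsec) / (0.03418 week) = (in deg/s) 1.254e-08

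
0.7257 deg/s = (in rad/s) 0.01267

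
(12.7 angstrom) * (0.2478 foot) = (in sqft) 1.032e-09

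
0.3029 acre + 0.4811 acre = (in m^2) 3173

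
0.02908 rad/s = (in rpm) 0.2777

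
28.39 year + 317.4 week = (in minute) 1.812e+07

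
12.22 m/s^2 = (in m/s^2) 12.22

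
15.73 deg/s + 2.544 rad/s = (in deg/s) 161.5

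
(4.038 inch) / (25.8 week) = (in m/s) 6.573e-09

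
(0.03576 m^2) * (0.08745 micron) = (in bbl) 1.967e-08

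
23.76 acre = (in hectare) 9.615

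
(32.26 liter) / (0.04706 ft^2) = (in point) 2.092e+04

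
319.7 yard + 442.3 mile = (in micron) 7.121e+11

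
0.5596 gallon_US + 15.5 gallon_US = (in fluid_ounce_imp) 2140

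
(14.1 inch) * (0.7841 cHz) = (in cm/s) 0.2808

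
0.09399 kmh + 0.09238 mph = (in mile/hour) 0.1508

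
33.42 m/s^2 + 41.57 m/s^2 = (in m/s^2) 74.99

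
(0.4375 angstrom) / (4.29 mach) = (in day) 3.466e-19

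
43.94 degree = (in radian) 0.7669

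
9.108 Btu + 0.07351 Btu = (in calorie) 2315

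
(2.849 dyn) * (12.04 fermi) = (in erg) 3.43e-12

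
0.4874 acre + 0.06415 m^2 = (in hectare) 0.1973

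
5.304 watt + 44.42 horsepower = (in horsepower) 44.43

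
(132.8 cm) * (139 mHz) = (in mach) 0.0005421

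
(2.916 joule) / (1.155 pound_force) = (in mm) 567.6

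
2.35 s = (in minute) 0.03917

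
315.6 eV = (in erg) 5.056e-10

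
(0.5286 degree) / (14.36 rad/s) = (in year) 2.037e-11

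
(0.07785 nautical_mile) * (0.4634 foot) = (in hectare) 0.002036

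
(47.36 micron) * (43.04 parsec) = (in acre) 1.554e+10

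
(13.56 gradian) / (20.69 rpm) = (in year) 3.117e-09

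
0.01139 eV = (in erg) 1.825e-14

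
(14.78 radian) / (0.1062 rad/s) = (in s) 139.2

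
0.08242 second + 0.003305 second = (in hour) 2.381e-05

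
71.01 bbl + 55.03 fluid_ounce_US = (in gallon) 2983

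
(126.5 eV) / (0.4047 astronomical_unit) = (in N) 3.348e-28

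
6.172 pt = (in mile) 1.353e-06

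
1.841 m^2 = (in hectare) 0.0001841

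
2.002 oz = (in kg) 0.05676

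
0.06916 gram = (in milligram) 69.16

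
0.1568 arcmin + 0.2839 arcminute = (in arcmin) 0.4407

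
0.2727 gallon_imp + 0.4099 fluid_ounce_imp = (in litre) 1.251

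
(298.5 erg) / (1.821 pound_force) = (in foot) 1.209e-05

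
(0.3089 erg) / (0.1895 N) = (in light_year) 1.723e-23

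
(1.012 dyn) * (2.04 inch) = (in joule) 5.244e-07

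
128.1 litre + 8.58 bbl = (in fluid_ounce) 5.046e+04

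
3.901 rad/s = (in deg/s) 223.5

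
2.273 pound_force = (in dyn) 1.011e+06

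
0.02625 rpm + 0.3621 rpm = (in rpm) 0.3884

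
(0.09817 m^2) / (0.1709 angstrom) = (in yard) 6.282e+09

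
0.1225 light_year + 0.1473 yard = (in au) 7747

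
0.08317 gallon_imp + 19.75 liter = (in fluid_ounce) 680.6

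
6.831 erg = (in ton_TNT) 1.633e-16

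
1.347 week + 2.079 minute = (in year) 0.02584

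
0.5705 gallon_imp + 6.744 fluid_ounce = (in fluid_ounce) 94.44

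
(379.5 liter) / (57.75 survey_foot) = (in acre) 5.328e-06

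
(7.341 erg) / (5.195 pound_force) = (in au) 2.124e-19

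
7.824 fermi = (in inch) 3.08e-13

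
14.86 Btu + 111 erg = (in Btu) 14.86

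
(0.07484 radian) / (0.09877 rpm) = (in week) 1.196e-05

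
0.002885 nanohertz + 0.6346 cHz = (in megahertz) 6.346e-09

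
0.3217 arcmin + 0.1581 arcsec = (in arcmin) 0.3243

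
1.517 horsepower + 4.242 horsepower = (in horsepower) 5.759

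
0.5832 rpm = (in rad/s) 0.06107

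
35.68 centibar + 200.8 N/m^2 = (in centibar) 35.88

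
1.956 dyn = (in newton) 1.956e-05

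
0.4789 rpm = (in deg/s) 2.873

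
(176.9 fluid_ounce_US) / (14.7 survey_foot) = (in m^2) 0.001168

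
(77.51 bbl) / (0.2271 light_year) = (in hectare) 5.736e-19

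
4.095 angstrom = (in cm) 4.095e-08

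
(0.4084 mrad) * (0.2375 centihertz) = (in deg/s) 5.557e-05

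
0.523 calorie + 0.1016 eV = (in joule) 2.188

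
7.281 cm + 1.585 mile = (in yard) 2790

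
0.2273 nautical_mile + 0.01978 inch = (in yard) 460.4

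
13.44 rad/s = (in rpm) 128.3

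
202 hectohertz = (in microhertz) 2.02e+10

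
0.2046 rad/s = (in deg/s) 11.72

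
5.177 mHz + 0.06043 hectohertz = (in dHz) 60.48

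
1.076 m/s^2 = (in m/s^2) 1.076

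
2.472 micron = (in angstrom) 2.472e+04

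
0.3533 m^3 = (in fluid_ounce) 1.195e+04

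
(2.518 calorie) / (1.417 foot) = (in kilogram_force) 2.487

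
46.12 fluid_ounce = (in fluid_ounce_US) 46.12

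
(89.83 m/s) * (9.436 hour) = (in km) 3051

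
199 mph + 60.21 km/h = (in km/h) 380.5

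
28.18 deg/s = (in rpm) 4.697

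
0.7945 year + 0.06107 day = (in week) 41.44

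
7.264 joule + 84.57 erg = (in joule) 7.264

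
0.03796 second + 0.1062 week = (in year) 0.002037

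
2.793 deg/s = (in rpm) 0.4655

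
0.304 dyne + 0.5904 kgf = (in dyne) 5.79e+05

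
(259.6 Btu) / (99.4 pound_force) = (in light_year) 6.548e-14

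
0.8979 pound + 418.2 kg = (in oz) 1.477e+04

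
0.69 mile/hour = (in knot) 0.5996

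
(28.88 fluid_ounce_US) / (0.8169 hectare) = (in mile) 6.497e-11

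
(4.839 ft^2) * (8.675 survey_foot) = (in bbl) 7.477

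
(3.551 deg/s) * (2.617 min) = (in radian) 9.732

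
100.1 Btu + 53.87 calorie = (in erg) 1.058e+12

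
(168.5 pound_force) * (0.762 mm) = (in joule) 0.5711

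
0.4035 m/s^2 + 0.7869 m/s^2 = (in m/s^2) 1.19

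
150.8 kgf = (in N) 1479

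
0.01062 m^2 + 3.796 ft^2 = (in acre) 8.977e-05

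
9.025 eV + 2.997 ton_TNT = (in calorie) 2.997e+09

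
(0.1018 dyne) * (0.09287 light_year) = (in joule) 8.944e+08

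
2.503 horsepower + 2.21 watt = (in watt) 1869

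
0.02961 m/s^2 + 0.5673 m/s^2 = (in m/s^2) 0.5969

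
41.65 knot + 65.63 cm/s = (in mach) 0.06485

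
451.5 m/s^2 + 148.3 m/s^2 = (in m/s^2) 599.8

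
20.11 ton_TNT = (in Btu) 7.975e+07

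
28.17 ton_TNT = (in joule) 1.179e+11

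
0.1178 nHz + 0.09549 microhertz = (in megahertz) 9.561e-14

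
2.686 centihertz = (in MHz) 2.686e-08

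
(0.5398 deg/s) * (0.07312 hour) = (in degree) 142.1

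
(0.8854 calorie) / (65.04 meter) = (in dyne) 5696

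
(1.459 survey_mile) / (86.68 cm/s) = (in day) 0.03135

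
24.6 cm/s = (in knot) 0.4782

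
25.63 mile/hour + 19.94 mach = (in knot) 1.322e+04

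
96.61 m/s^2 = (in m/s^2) 96.61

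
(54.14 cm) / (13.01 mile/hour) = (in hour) 2.586e-05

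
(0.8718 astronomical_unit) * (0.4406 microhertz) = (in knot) 1.117e+05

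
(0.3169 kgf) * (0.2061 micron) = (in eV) 3.998e+12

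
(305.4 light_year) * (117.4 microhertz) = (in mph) 7.588e+14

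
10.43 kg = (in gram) 1.043e+04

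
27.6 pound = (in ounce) 441.6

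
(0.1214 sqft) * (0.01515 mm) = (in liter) 0.0001709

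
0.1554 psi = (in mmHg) 8.037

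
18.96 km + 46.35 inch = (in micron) 1.896e+10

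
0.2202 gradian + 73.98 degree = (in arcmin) 4451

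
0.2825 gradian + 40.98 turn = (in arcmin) 8.852e+05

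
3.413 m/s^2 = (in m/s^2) 3.413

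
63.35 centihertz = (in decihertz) 6.335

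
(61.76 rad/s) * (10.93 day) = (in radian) 5.832e+07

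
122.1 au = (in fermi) 1.827e+28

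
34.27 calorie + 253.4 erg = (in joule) 143.4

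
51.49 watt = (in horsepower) 0.06905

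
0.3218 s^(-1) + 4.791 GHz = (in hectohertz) 4.791e+07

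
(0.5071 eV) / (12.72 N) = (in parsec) 2.07e-37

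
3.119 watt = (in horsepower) 0.004183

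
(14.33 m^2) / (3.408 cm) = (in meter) 420.5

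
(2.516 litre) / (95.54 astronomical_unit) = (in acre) 4.35e-20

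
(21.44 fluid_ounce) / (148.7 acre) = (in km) 1.054e-12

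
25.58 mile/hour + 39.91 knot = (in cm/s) 3197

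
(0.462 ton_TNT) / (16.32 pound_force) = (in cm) 2.663e+09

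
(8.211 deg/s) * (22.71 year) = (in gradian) 6.534e+09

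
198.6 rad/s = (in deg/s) 1.138e+04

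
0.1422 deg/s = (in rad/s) 0.002482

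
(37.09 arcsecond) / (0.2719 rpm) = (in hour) 1.754e-06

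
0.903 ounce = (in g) 25.6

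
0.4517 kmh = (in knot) 0.2439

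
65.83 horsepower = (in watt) 4.909e+04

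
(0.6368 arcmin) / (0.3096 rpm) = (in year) 1.812e-10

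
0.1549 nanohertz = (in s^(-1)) 1.549e-10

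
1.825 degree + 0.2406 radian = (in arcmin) 936.6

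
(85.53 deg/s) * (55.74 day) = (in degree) 4.119e+08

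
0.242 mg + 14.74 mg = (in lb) 3.303e-05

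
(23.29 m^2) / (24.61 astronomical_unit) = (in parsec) 2.05e-28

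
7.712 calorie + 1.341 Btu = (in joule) 1447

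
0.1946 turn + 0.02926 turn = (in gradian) 89.54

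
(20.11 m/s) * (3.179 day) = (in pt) 1.566e+10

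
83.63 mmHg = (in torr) 83.63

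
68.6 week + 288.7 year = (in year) 290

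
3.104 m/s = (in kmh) 11.17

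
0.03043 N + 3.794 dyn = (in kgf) 0.003107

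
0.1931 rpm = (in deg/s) 1.159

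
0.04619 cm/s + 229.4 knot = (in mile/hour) 264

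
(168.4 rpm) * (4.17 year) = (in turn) 3.691e+08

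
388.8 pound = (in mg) 1.764e+08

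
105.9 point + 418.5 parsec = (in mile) 8.024e+15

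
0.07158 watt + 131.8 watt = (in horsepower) 0.1768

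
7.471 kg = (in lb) 16.47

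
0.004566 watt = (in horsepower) 6.123e-06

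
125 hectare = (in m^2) 1.25e+06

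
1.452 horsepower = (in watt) 1083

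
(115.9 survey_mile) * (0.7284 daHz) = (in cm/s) 1.359e+08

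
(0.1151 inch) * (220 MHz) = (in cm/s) 6.432e+07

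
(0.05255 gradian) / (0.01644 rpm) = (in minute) 0.007991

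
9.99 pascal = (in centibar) 0.00999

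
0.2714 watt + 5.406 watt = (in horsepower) 0.007614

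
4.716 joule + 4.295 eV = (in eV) 2.943e+19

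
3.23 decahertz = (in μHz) 3.23e+07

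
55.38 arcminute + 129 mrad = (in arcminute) 498.8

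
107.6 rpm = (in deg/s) 645.6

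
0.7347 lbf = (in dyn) 3.268e+05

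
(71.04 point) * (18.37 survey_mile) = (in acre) 0.1831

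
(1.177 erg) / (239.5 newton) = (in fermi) 4.914e+05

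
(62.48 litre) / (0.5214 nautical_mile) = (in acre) 1.599e-08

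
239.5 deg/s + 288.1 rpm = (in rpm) 328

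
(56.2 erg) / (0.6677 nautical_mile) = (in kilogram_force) 4.634e-10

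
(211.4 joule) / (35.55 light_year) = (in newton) 6.286e-16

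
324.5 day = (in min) 4.673e+05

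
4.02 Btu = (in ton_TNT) 1.014e-06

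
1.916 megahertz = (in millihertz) 1.916e+09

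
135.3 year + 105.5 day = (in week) 7070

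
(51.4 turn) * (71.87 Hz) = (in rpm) 2.216e+05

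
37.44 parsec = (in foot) 3.79e+18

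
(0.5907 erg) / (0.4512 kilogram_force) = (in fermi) 1.335e+07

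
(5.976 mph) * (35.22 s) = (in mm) 9.409e+04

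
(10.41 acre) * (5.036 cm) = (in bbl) 1.334e+04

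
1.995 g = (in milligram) 1995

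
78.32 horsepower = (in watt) 5.84e+04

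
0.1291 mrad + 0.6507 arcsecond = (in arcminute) 0.4547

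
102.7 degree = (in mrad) 1792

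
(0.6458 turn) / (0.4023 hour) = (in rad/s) 0.002802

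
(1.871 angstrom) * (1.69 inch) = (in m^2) 8.031e-12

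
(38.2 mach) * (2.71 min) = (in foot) 6.939e+06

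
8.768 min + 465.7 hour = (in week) 2.773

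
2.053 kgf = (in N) 20.13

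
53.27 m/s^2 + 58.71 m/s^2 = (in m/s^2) 112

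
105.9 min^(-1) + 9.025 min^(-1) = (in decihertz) 19.15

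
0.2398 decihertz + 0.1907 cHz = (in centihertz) 2.589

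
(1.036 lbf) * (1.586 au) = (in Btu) 1.036e+09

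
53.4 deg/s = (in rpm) 8.9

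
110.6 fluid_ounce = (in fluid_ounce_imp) 115.1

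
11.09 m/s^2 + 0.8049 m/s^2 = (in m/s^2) 11.89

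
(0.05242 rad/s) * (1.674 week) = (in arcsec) 1.095e+10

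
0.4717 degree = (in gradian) 0.5241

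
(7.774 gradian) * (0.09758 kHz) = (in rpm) 113.8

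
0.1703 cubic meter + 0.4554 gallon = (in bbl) 1.082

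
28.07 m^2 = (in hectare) 0.002807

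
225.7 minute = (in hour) 3.762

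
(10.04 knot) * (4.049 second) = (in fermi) 2.091e+16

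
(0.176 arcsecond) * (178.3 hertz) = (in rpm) 0.001453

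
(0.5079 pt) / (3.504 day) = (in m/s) 5.918e-10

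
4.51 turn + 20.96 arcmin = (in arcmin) 9.744e+04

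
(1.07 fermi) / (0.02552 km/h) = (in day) 1.747e-18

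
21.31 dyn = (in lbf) 4.791e-05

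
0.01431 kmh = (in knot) 0.007727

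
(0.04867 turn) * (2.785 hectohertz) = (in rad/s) 85.17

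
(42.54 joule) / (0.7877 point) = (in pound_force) 3.442e+04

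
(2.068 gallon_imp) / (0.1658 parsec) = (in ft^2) 1.978e-17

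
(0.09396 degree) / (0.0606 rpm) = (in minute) 0.004307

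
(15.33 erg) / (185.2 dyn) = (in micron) 827.8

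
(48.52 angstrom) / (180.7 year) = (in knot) 1.655e-18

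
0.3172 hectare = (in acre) 0.7838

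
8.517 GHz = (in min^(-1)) 5.11e+11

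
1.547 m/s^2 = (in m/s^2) 1.547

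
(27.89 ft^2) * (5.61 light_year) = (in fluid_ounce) 4.65e+21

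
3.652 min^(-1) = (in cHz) 6.087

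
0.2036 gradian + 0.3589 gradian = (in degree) 0.5063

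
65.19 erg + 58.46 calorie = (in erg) 2.446e+09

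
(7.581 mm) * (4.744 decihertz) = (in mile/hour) 0.008045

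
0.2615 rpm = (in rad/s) 0.02738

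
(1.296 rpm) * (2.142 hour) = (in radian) 1047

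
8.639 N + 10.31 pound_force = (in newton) 54.5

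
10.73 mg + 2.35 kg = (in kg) 2.35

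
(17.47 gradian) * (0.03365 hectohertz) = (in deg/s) 52.91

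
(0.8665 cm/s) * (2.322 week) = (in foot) 3.992e+04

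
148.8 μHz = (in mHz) 0.1488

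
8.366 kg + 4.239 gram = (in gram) 8370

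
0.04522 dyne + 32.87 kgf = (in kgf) 32.87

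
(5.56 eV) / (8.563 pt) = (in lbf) 6.629e-17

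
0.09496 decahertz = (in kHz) 0.0009496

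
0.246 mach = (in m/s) 83.76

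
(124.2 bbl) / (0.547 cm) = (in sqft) 3.886e+04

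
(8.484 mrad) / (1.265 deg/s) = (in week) 6.354e-07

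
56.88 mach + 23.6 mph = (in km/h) 6.976e+04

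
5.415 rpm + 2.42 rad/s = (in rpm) 28.52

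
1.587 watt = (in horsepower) 0.002128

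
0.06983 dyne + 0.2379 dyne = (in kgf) 3.138e-07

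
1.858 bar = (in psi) 26.95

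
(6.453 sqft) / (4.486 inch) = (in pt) 1.491e+04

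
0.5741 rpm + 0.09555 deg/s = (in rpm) 0.59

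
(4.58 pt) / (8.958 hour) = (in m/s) 5.01e-08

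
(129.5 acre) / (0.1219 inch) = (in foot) 5.553e+08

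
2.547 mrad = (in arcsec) 525.4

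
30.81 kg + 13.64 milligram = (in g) 3.081e+04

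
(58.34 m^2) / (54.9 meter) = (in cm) 106.3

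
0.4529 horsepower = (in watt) 337.7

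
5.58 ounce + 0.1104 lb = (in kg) 0.2083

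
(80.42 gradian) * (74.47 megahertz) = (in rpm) 8.983e+08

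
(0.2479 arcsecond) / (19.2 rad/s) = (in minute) 1.043e-09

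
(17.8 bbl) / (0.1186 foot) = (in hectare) 0.007829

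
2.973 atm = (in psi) 43.69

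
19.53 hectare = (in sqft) 2.102e+06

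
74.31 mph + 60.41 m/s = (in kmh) 337.1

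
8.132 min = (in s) 487.9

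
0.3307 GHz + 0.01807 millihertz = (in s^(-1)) 3.307e+08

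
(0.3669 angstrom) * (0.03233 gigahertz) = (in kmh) 0.00427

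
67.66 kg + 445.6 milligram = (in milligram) 6.766e+07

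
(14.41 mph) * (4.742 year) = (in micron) 9.633e+14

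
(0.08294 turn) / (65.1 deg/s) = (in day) 5.308e-06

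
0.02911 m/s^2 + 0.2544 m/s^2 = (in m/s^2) 0.2835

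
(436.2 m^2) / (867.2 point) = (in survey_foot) 4678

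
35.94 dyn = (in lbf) 8.08e-05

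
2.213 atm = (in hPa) 2242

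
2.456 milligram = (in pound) 5.415e-06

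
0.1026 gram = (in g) 0.1026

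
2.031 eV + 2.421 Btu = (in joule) 2554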